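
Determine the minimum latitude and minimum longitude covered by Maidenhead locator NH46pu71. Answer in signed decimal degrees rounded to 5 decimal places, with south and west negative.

-13.16250, 89.30833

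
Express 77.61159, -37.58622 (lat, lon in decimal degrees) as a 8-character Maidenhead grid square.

HQ17eo96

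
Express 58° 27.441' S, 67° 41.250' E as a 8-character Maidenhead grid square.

MD31un20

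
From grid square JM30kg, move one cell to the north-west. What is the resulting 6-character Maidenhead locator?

JM30jh

Longitude subsquare k = 10; −1 → 9 = j.
Latitude subsquare g = 6; +1 → 7 = h.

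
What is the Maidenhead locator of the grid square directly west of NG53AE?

NG43xe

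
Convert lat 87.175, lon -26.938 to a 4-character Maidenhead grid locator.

HR67

Add 180° to longitude and 90° to latitude: 153.06, 177.18.
Field: lon ⌊153.06/20⌋ = 7 → H; lat ⌊177.18/10⌋ = 17 → R.
Square: lon ⌊13.06/2⌋ = 6; lat ⌊7.18/1⌋ = 7.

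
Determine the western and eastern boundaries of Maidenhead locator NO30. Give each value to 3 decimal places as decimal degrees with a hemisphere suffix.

Field N=13, O=14: +13·20° lon, +14·10° lat → SW at lon 80°, lat 50°.
Square 3, 0: +3·2° lon, +0·1° lat → SW at lon 86°, lat 50°.
Cell spans 2° lon × 1° lat.
west 86.000° E, east 88.000° E.

86.000° E, 88.000° E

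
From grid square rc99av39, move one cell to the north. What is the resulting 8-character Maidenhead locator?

RC99aw30

Latitude extended square 9; +1 → 10, wraps to 0, carry into subsquare.
Latitude subsquare v = 21; +1 → 22 = w.
The longitude characters are unchanged.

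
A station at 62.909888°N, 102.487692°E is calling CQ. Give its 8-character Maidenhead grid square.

Add 180° to longitude and 90° to latitude: 282.48769, 152.90989.
Field: lon ⌊282.48769/20⌋ = 14 → O; lat ⌊152.90989/10⌋ = 15 → P.
Square: lon ⌊2.48769/2⌋ = 1; lat ⌊2.90989/1⌋ = 2.
Subsquare: lon ⌊0.48769/0.0833333⌋ = 5 → f; lat ⌊0.90989/0.0416667⌋ = 21 → v.
Extended square: lon ⌊0.07103/0.00833333⌋ = 8; lat ⌊0.03489/0.00416667⌋ = 8.

OP12fv88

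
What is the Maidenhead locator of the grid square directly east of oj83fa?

Longitude subsquare f = 5; +1 → 6 = g.
The latitude characters are unchanged.

OJ83ga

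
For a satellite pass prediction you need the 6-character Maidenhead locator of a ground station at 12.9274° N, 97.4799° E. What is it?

NK82rw

Add 180° to longitude and 90° to latitude: 277.4799, 102.9274.
Field: 277.4799/20 → 13 → N, 102.9274/10 → 10 → K; chars NK.
Square: 17.4799/2 → 8, 2.9274/1 → 2; chars 82.
Subsquare: 1.4799/0.0833333 → 17 → r, 0.9274/0.0416667 → 22 → w; chars rw.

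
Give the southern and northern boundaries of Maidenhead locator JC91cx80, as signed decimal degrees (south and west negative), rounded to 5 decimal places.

Field J=9, C=2: +9·20° lon, +2·10° lat → SW at lon 0°, lat -70°.
Square 9, 1: +9·2° lon, +1·1° lat → SW at lon 18°, lat -69°.
Subsquare c=2, x=23: +2·0.0833333° lon, +23·0.0416667° lat → SW at lon 18.1667°, lat -68.0417°.
Extended square 8, 0: +8·0.00833333° lon, +0·0.00416667° lat → SW at lon 18.2333°, lat -68.0417°.
Cell spans 0.00833333° lon × 0.00416667° lat.
south -68.04167, north -68.03750.

-68.04167, -68.03750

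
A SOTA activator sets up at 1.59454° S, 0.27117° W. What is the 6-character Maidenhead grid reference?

Shift to the Maidenhead origin (180°W, 90°S): lon 179.7288, lat 88.4055.
Field: lon ⌊179.7288/20⌋ = 8 → I; lat ⌊88.4055/10⌋ = 8 → I.
Square: lon ⌊19.7288/2⌋ = 9; lat ⌊8.4055/1⌋ = 8.
Subsquare: lon ⌊1.7288/0.0833333⌋ = 20 → u; lat ⌊0.4055/0.0416667⌋ = 9 → j.

II98uj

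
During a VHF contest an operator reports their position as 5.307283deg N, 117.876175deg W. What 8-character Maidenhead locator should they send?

DJ15bh43

Add 180° to longitude and 90° to latitude: 62.12382, 95.30728.
Field: 62.12382/20 → 3 → D, 95.30728/10 → 9 → J; chars DJ.
Square: 2.12382/2 → 1, 5.30728/1 → 5; chars 15.
Subsquare: 0.12382/0.0833333 → 1 → b, 0.30728/0.0416667 → 7 → h; chars bh.
Extended square: 0.04049/0.00833333 → 4, 0.01562/0.00416667 → 3; chars 43.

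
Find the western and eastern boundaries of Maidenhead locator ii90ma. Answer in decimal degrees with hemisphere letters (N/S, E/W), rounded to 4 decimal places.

1.0000° W, 0.9167° W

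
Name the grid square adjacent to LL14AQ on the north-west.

Longitude subsquare a = 0; −1 → -1, wraps to 23 = x, carry into square.
Longitude square 1; −1 → 0.
Latitude subsquare q = 16; +1 → 17 = r.

LL04xr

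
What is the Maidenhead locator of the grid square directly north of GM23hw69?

GM23hx60

Latitude extended square 9; +1 → 10, wraps to 0, carry into subsquare.
Latitude subsquare w = 22; +1 → 23 = x.
The longitude characters are unchanged.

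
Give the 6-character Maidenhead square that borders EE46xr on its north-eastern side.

Longitude subsquare x = 23; +1 → 24, wraps to 0 = a, carry into square.
Longitude square 4; +1 → 5.
Latitude subsquare r = 17; +1 → 18 = s.

EE56as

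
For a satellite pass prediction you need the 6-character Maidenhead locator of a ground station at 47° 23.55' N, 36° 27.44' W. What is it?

HN17sj

Offset from 180°W / 90°S: lon 143.5427°, lat 137.3925°.
Field (20°×10°, letters A–R): 143.5427/20 → 7 → H, 137.3925/10 → 13 → N; chars HN.
Square (2°×1°, digits 0–9): 3.5427/2 → 1, 7.3925/1 → 7; chars 17.
Subsquare (5′×2.5′, letters a–x): 1.5427/0.0833333 → 18 → s, 0.3925/0.0416667 → 9 → j; chars sj.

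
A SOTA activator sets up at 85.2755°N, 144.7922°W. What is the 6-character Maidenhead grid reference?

BR75og

Add 180° to longitude and 90° to latitude: 35.2078, 175.2755.
Field (20°×10°, letters A–R): 35.2078/20 → 1 → B, 175.2755/10 → 17 → R; chars BR.
Square (2°×1°, digits 0–9): 15.2078/2 → 7, 5.2755/1 → 5; chars 75.
Subsquare (5′×2.5′, letters a–x): 1.2078/0.0833333 → 14 → o, 0.2755/0.0416667 → 6 → g; chars og.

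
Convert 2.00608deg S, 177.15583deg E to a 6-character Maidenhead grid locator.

RI87nx

Add 180° to longitude and 90° to latitude: 357.1558, 87.9939.
Field: 357.1558/20 → 17 → R, 87.9939/10 → 8 → I; chars RI.
Square: 17.1558/2 → 8, 7.9939/1 → 7; chars 87.
Subsquare: 1.1558/0.0833333 → 13 → n, 0.9939/0.0416667 → 23 → x; chars nx.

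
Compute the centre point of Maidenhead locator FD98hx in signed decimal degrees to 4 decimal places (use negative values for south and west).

Field F=5, D=3: +5·20° lon, +3·10° lat → SW at lon -80°, lat -60°.
Square 9, 8: +9·2° lon, +8·1° lat → SW at lon -62°, lat -52°.
Subsquare h=7, x=23: +7·0.0833333° lon, +23·0.0416667° lat → SW at lon -61.4167°, lat -51.0417°.
Cell spans 0.0833333° lon × 0.0416667° lat. Centre is SW corner plus half of each.
latitude -51.0208, longitude -61.3750.

-51.0208, -61.3750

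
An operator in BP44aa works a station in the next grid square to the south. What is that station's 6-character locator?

BP43ax

Latitude subsquare a = 0; −1 → -1, wraps to 23 = x, carry into square.
Latitude square 4; −1 → 3.
The longitude characters are unchanged.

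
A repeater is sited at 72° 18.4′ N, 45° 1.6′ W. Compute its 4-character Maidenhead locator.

GQ72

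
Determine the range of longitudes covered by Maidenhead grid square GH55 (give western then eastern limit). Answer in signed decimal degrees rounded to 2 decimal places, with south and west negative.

-50.00, -48.00

Field G=6, H=7: +6·20° lon, +7·10° lat → SW at lon -60°, lat -20°.
Square 5, 5: +5·2° lon, +5·1° lat → SW at lon -50°, lat -15°.
Cell spans 2° lon × 1° lat.
west -50.00, east -48.00.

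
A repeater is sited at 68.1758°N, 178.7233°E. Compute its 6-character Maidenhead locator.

RP98ie

Add 180° to longitude and 90° to latitude: 358.7233, 158.1758.
Field: lon ⌊358.7233/20⌋ = 17 → R; lat ⌊158.1758/10⌋ = 15 → P.
Square: lon ⌊18.7233/2⌋ = 9; lat ⌊8.1758/1⌋ = 8.
Subsquare: lon ⌊0.7233/0.0833333⌋ = 8 → i; lat ⌊0.1758/0.0416667⌋ = 4 → e.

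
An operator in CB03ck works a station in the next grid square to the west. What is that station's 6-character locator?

CB03bk

Longitude subsquare c = 2; −1 → 1 = b.
The latitude characters are unchanged.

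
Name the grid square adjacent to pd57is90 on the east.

PD57js00

Longitude extended square 9; +1 → 10, wraps to 0, carry into subsquare.
Longitude subsquare i = 8; +1 → 9 = j.
The latitude characters are unchanged.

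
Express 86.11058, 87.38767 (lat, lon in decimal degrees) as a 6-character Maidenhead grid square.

NR36qc

Shift to the Maidenhead origin (180°W, 90°S): lon 267.3877, lat 176.1106.
Field: lon ⌊267.3877/20⌋ = 13 → N; lat ⌊176.1106/10⌋ = 17 → R.
Square: lon ⌊7.3877/2⌋ = 3; lat ⌊6.1106/1⌋ = 6.
Subsquare: lon ⌊1.3877/0.0833333⌋ = 16 → q; lat ⌊0.1106/0.0416667⌋ = 2 → c.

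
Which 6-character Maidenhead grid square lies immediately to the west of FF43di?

Longitude subsquare d = 3; −1 → 2 = c.
The latitude characters are unchanged.

FF43ci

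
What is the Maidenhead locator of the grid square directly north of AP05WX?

AP06wa

Latitude subsquare x = 23; +1 → 24, wraps to 0 = a, carry into square.
Latitude square 5; +1 → 6.
The longitude characters are unchanged.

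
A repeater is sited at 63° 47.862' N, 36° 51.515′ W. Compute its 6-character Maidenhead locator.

HP13nt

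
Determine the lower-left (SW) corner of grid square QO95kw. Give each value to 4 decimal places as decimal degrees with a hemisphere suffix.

Field Q=16, O=14: +16·20° lon, +14·10° lat → SW at lon 140°, lat 50°.
Square 9, 5: +9·2° lon, +5·1° lat → SW at lon 158°, lat 55°.
Subsquare k=10, w=22: +10·0.0833333° lon, +22·0.0416667° lat → SW at lon 158.833°, lat 55.9167°.
latitude 55.9167° N, longitude 158.8333° E.

55.9167° N, 158.8333° E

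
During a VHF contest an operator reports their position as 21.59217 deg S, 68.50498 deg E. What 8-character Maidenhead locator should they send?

Shift to the Maidenhead origin (180°W, 90°S): lon 248.50498, lat 68.40783.
Field: 248.50498/20 → 12 → M, 68.40783/10 → 6 → G; chars MG.
Square: 8.50498/2 → 4, 8.40783/1 → 8; chars 48.
Subsquare: 0.50498/0.0833333 → 6 → g, 0.40783/0.0416667 → 9 → j; chars gj.
Extended square: 0.00498/0.00833333 → 0, 0.03283/0.00416667 → 7; chars 07.

MG48gj07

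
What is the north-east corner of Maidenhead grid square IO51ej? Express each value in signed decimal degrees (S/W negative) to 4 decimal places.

Field I=8, O=14: +8·20° lon, +14·10° lat → SW at lon -20°, lat 50°.
Square 5, 1: +5·2° lon, +1·1° lat → SW at lon -10°, lat 51°.
Subsquare e=4, j=9: +4·0.0833333° lon, +9·0.0416667° lat → SW at lon -9.66667°, lat 51.375°.
Cell spans 0.0833333° lon × 0.0416667° lat. NE corner is SW corner plus one full cell.
latitude 51.4167, longitude -9.5833.

51.4167, -9.5833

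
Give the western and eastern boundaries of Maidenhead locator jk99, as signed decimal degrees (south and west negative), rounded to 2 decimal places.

18.00, 20.00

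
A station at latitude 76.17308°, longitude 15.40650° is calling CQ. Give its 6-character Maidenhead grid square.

JQ76qe

Offset from 180°W / 90°S: lon 195.4065°, lat 166.1731°.
Field: 195.4065/20 → 9 → J, 166.1731/10 → 16 → Q; chars JQ.
Square: 15.4065/2 → 7, 6.1731/1 → 6; chars 76.
Subsquare: 1.4065/0.0833333 → 16 → q, 0.1731/0.0416667 → 4 → e; chars qe.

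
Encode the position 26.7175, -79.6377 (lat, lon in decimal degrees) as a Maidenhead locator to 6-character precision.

Offset from 180°W / 90°S: lon 100.3623°, lat 116.7175°.
Field: lon ⌊100.3623/20⌋ = 5 → F; lat ⌊116.7175/10⌋ = 11 → L.
Square: lon ⌊0.3623/2⌋ = 0; lat ⌊6.7175/1⌋ = 6.
Subsquare: lon ⌊0.3623/0.0833333⌋ = 4 → e; lat ⌊0.7175/0.0416667⌋ = 17 → r.

FL06er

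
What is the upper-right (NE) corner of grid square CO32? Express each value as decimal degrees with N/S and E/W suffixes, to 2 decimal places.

53.00° N, 132.00° W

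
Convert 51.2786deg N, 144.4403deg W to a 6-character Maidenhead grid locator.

BO71sg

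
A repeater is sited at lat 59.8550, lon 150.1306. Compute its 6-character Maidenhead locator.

QO59bu

Offset from 180°W / 90°S: lon 330.1306°, lat 149.8550°.
Field: 330.1306/20 → 16 → Q, 149.8550/10 → 14 → O; chars QO.
Square: 10.1306/2 → 5, 9.8550/1 → 9; chars 59.
Subsquare: 0.1306/0.0833333 → 1 → b, 0.8550/0.0416667 → 20 → u; chars bu.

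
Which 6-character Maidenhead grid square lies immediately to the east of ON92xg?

Longitude subsquare x = 23; +1 → 24, wraps to 0 = a, carry into square.
Longitude square 9; +1 → 10, wraps to 0, carry into field.
Longitude field O = 14; +1 → 15 = P.
The latitude characters are unchanged.

PN02ag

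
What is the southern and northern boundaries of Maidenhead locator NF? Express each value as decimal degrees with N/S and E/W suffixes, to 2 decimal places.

40.00° S, 30.00° S

Field N=13, F=5: +13·20° lon, +5·10° lat → SW at lon 80°, lat -40°.
Cell spans 20° lon × 10° lat.
south 40.00° S, north 30.00° S.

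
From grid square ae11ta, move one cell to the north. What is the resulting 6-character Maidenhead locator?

AE11tb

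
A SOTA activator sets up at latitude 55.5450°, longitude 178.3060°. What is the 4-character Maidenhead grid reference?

RO95

Add 180° to longitude and 90° to latitude: 358.31, 145.55.
Field (20°×10°, letters A–R): lon ⌊358.31/20⌋ = 17 → R; lat ⌊145.55/10⌋ = 14 → O.
Square (2°×1°, digits 0–9): lon ⌊18.31/2⌋ = 9; lat ⌊5.55/1⌋ = 5.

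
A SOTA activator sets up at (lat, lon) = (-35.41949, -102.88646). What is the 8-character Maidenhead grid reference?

DF84nn39

Add 180° to longitude and 90° to latitude: 77.11354, 54.58051.
Field: lon ⌊77.11354/20⌋ = 3 → D; lat ⌊54.58051/10⌋ = 5 → F.
Square: lon ⌊17.11354/2⌋ = 8; lat ⌊4.58051/1⌋ = 4.
Subsquare: lon ⌊1.11354/0.0833333⌋ = 13 → n; lat ⌊0.58051/0.0416667⌋ = 13 → n.
Extended square: lon ⌊0.03021/0.00833333⌋ = 3; lat ⌊0.03884/0.00416667⌋ = 9.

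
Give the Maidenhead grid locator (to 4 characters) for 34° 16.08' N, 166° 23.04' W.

Add 180° to longitude and 90° to latitude: 13.62, 124.27.
Field: lon ⌊13.62/20⌋ = 0 → A; lat ⌊124.27/10⌋ = 12 → M.
Square: lon ⌊13.62/2⌋ = 6; lat ⌊4.27/1⌋ = 4.

AM64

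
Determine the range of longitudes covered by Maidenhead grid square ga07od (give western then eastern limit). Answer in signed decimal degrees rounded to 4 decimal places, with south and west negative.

Field G=6, A=0: +6·20° lon, +0·10° lat → SW at lon -60°, lat -90°.
Square 0, 7: +0·2° lon, +7·1° lat → SW at lon -60°, lat -83°.
Subsquare o=14, d=3: +14·0.0833333° lon, +3·0.0416667° lat → SW at lon -58.8333°, lat -82.875°.
Cell spans 0.0833333° lon × 0.0416667° lat.
west -58.8333, east -58.7500.

-58.8333, -58.7500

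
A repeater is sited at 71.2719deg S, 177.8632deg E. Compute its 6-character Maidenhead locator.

RB88wr

Add 180° to longitude and 90° to latitude: 357.8632, 18.7281.
Field: 357.8632/20 → 17 → R, 18.7281/10 → 1 → B; chars RB.
Square: 17.8632/2 → 8, 8.7281/1 → 8; chars 88.
Subsquare: 1.8632/0.0833333 → 22 → w, 0.7281/0.0416667 → 17 → r; chars wr.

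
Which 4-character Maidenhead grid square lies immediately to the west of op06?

NP96

Longitude square 0; −1 → -1, wraps to 9, carry into field.
Longitude field O = 14; −1 → 13 = N.
The latitude characters are unchanged.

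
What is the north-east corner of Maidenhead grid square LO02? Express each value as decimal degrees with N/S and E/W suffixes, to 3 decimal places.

Field L=11, O=14: +11·20° lon, +14·10° lat → SW at lon 40°, lat 50°.
Square 0, 2: +0·2° lon, +2·1° lat → SW at lon 40°, lat 52°.
Cell spans 2° lon × 1° lat. NE corner is SW corner plus one full cell.
latitude 53.000° N, longitude 42.000° E.

53.000° N, 42.000° E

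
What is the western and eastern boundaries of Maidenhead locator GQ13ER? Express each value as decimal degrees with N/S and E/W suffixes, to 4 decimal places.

57.6667° W, 57.5833° W

Field G=6, Q=16: +6·20° lon, +16·10° lat → SW at lon -60°, lat 70°.
Square 1, 3: +1·2° lon, +3·1° lat → SW at lon -58°, lat 73°.
Subsquare e=4, r=17: +4·0.0833333° lon, +17·0.0416667° lat → SW at lon -57.6667°, lat 73.7083°.
Cell spans 0.0833333° lon × 0.0416667° lat.
west 57.6667° W, east 57.5833° W.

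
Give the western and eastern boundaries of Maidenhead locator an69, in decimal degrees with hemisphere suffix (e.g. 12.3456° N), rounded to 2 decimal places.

Field A=0, N=13: +0·20° lon, +13·10° lat → SW at lon -180°, lat 40°.
Square 6, 9: +6·2° lon, +9·1° lat → SW at lon -168°, lat 49°.
Cell spans 2° lon × 1° lat.
west 168.00° W, east 166.00° W.

168.00° W, 166.00° W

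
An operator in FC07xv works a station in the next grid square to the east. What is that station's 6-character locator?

FC17av

Longitude subsquare x = 23; +1 → 24, wraps to 0 = a, carry into square.
Longitude square 0; +1 → 1.
The latitude characters are unchanged.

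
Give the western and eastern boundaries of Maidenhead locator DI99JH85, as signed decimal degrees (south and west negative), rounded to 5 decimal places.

-101.18333, -101.17500

Field D=3, I=8: +3·20° lon, +8·10° lat → SW at lon -120°, lat -10°.
Square 9, 9: +9·2° lon, +9·1° lat → SW at lon -102°, lat -1°.
Subsquare j=9, h=7: +9·0.0833333° lon, +7·0.0416667° lat → SW at lon -101.25°, lat -0.708333°.
Extended square 8, 5: +8·0.00833333° lon, +5·0.00416667° lat → SW at lon -101.183°, lat -0.6875°.
Cell spans 0.00833333° lon × 0.00416667° lat.
west -101.18333, east -101.17500.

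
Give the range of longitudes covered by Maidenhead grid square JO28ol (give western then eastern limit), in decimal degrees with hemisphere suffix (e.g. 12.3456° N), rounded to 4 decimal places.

5.1667° E, 5.2500° E

Field J=9, O=14: +9·20° lon, +14·10° lat → SW at lon 0°, lat 50°.
Square 2, 8: +2·2° lon, +8·1° lat → SW at lon 4°, lat 58°.
Subsquare o=14, l=11: +14·0.0833333° lon, +11·0.0416667° lat → SW at lon 5.16667°, lat 58.4583°.
Cell spans 0.0833333° lon × 0.0416667° lat.
west 5.1667° E, east 5.2500° E.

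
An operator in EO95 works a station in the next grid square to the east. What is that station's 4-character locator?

Longitude square 9; +1 → 10, wraps to 0, carry into field.
Longitude field E = 4; +1 → 5 = F.
The latitude characters are unchanged.

FO05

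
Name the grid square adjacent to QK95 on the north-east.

RK06

Longitude square 9; +1 → 10, wraps to 0, carry into field.
Longitude field Q = 16; +1 → 17 = R.
Latitude square 5; +1 → 6.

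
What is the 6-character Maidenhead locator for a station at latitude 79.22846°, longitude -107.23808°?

DQ69jf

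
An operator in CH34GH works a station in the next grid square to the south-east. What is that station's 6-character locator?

Longitude subsquare g = 6; +1 → 7 = h.
Latitude subsquare h = 7; −1 → 6 = g.

CH34hg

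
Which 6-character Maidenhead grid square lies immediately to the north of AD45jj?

AD45jk

Latitude subsquare j = 9; +1 → 10 = k.
The longitude characters are unchanged.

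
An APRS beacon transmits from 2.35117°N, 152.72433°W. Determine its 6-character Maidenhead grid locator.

Add 180° to longitude and 90° to latitude: 27.2757, 92.3512.
Field (20°×10°, letters A–R): lon ⌊27.2757/20⌋ = 1 → B; lat ⌊92.3512/10⌋ = 9 → J.
Square (2°×1°, digits 0–9): lon ⌊7.2757/2⌋ = 3; lat ⌊2.3512/1⌋ = 2.
Subsquare (5′×2.5′, letters a–x): lon ⌊1.2757/0.0833333⌋ = 15 → p; lat ⌊0.3512/0.0416667⌋ = 8 → i.

BJ32pi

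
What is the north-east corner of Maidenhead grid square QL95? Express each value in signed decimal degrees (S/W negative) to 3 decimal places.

26.000, 160.000

Field Q=16, L=11: +16·20° lon, +11·10° lat → SW at lon 140°, lat 20°.
Square 9, 5: +9·2° lon, +5·1° lat → SW at lon 158°, lat 25°.
Cell spans 2° lon × 1° lat. NE corner is SW corner plus one full cell.
latitude 26.000, longitude 160.000.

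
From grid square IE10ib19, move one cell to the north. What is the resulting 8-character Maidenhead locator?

Latitude extended square 9; +1 → 10, wraps to 0, carry into subsquare.
Latitude subsquare b = 1; +1 → 2 = c.
The longitude characters are unchanged.

IE10ic10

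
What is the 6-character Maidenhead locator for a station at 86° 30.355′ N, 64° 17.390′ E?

MR26dm

Add 180° to longitude and 90° to latitude: 244.2898, 176.5059.
Field: lon ⌊244.2898/20⌋ = 12 → M; lat ⌊176.5059/10⌋ = 17 → R.
Square: lon ⌊4.2898/2⌋ = 2; lat ⌊6.5059/1⌋ = 6.
Subsquare: lon ⌊0.2898/0.0833333⌋ = 3 → d; lat ⌊0.5059/0.0416667⌋ = 12 → m.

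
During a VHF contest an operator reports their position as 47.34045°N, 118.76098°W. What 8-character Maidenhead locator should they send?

DN07oi81

Shift to the Maidenhead origin (180°W, 90°S): lon 61.23902, lat 137.34045.
Field: 61.23902/20 → 3 → D, 137.34045/10 → 13 → N; chars DN.
Square: 1.23902/2 → 0, 7.34045/1 → 7; chars 07.
Subsquare: 1.23902/0.0833333 → 14 → o, 0.34045/0.0416667 → 8 → i; chars oi.
Extended square: 0.07235/0.00833333 → 8, 0.00712/0.00416667 → 1; chars 81.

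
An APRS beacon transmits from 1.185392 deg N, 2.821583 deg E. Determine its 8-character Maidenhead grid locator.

JJ11je84

Offset from 180°W / 90°S: lon 182.82158°, lat 91.18539°.
Field (20°×10°, letters A–R): 182.82158/20 → 9 → J, 91.18539/10 → 9 → J; chars JJ.
Square (2°×1°, digits 0–9): 2.82158/2 → 1, 1.18539/1 → 1; chars 11.
Subsquare (5′×2.5′, letters a–x): 0.82158/0.0833333 → 9 → j, 0.18539/0.0416667 → 4 → e; chars je.
Extended square (30″×15″, digits 0–9): 0.07158/0.00833333 → 8, 0.01873/0.00416667 → 4; chars 84.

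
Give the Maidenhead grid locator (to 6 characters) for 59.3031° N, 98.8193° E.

Offset from 180°W / 90°S: lon 278.8193°, lat 149.3031°.
Field: 278.8193/20 → 13 → N, 149.3031/10 → 14 → O; chars NO.
Square: 18.8193/2 → 9, 9.3031/1 → 9; chars 99.
Subsquare: 0.8193/0.0833333 → 9 → j, 0.3031/0.0416667 → 7 → h; chars jh.

NO99jh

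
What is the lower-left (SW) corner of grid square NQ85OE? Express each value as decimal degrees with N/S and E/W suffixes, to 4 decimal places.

75.1667° N, 97.1667° E

Field N=13, Q=16: +13·20° lon, +16·10° lat → SW at lon 80°, lat 70°.
Square 8, 5: +8·2° lon, +5·1° lat → SW at lon 96°, lat 75°.
Subsquare o=14, e=4: +14·0.0833333° lon, +4·0.0416667° lat → SW at lon 97.1667°, lat 75.1667°.
latitude 75.1667° N, longitude 97.1667° E.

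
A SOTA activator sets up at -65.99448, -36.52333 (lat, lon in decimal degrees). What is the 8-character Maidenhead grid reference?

HC14ra71

Offset from 180°W / 90°S: lon 143.47667°, lat 24.00552°.
Field (20°×10°, letters A–R): lon ⌊143.47667/20⌋ = 7 → H; lat ⌊24.00552/10⌋ = 2 → C.
Square (2°×1°, digits 0–9): lon ⌊3.47667/2⌋ = 1; lat ⌊4.00552/1⌋ = 4.
Subsquare (5′×2.5′, letters a–x): lon ⌊1.47667/0.0833333⌋ = 17 → r; lat ⌊0.00552/0.0416667⌋ = 0 → a.
Extended square (30″×15″, digits 0–9): lon ⌊0.06000/0.00833333⌋ = 7; lat ⌊0.00552/0.00416667⌋ = 1.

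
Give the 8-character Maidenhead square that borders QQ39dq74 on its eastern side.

QQ39dq84

Longitude extended square 7; +1 → 8.
The latitude characters are unchanged.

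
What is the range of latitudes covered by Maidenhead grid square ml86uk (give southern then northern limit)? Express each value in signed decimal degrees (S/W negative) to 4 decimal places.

26.4167, 26.4583

Field M=12, L=11: +12·20° lon, +11·10° lat → SW at lon 60°, lat 20°.
Square 8, 6: +8·2° lon, +6·1° lat → SW at lon 76°, lat 26°.
Subsquare u=20, k=10: +20·0.0833333° lon, +10·0.0416667° lat → SW at lon 77.6667°, lat 26.4167°.
Cell spans 0.0833333° lon × 0.0416667° lat.
south 26.4167, north 26.4583.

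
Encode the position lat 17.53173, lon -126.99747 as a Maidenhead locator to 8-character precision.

Add 180° to longitude and 90° to latitude: 53.00253, 107.53173.
Field: lon ⌊53.00253/20⌋ = 2 → C; lat ⌊107.53173/10⌋ = 10 → K.
Square: lon ⌊13.00253/2⌋ = 6; lat ⌊7.53173/1⌋ = 7.
Subsquare: lon ⌊1.00253/0.0833333⌋ = 12 → m; lat ⌊0.53173/0.0416667⌋ = 12 → m.
Extended square: lon ⌊0.00253/0.00833333⌋ = 0; lat ⌊0.03173/0.00416667⌋ = 7.

CK67mm07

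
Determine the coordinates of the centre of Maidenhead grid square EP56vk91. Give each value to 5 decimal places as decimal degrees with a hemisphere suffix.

Field E=4, P=15: +4·20° lon, +15·10° lat → SW at lon -100°, lat 60°.
Square 5, 6: +5·2° lon, +6·1° lat → SW at lon -90°, lat 66°.
Subsquare v=21, k=10: +21·0.0833333° lon, +10·0.0416667° lat → SW at lon -88.25°, lat 66.4167°.
Extended square 9, 1: +9·0.00833333° lon, +1·0.00416667° lat → SW at lon -88.175°, lat 66.4208°.
Cell spans 0.00833333° lon × 0.00416667° lat. Centre is SW corner plus half of each.
latitude 66.42292° N, longitude 88.17083° W.

66.42292° N, 88.17083° W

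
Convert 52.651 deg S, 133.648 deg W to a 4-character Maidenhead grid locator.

Offset from 180°W / 90°S: lon 46.35°, lat 37.35°.
Field (20°×10°, letters A–R): lon ⌊46.35/20⌋ = 2 → C; lat ⌊37.35/10⌋ = 3 → D.
Square (2°×1°, digits 0–9): lon ⌊6.35/2⌋ = 3; lat ⌊7.35/1⌋ = 7.

CD37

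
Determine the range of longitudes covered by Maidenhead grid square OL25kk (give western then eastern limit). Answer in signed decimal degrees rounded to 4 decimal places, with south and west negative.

104.8333, 104.9167

Field O=14, L=11: +14·20° lon, +11·10° lat → SW at lon 100°, lat 20°.
Square 2, 5: +2·2° lon, +5·1° lat → SW at lon 104°, lat 25°.
Subsquare k=10, k=10: +10·0.0833333° lon, +10·0.0416667° lat → SW at lon 104.833°, lat 25.4167°.
Cell spans 0.0833333° lon × 0.0416667° lat.
west 104.8333, east 104.9167.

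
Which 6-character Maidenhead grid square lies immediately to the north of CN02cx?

Latitude subsquare x = 23; +1 → 24, wraps to 0 = a, carry into square.
Latitude square 2; +1 → 3.
The longitude characters are unchanged.

CN03ca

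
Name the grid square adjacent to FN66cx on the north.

Latitude subsquare x = 23; +1 → 24, wraps to 0 = a, carry into square.
Latitude square 6; +1 → 7.
The longitude characters are unchanged.

FN67ca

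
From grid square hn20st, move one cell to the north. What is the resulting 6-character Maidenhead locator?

HN20su

Latitude subsquare t = 19; +1 → 20 = u.
The longitude characters are unchanged.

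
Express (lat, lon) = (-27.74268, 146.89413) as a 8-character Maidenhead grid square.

QG32kg71

Add 180° to longitude and 90° to latitude: 326.89413, 62.25732.
Field: lon ⌊326.89413/20⌋ = 16 → Q; lat ⌊62.25732/10⌋ = 6 → G.
Square: lon ⌊6.89413/2⌋ = 3; lat ⌊2.25732/1⌋ = 2.
Subsquare: lon ⌊0.89413/0.0833333⌋ = 10 → k; lat ⌊0.25732/0.0416667⌋ = 6 → g.
Extended square: lon ⌊0.06080/0.00833333⌋ = 7; lat ⌊0.00732/0.00416667⌋ = 1.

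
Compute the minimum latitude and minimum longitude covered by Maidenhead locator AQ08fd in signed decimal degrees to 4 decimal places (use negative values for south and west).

78.1250, -179.5833

Field A=0, Q=16: +0·20° lon, +16·10° lat → SW at lon -180°, lat 70°.
Square 0, 8: +0·2° lon, +8·1° lat → SW at lon -180°, lat 78°.
Subsquare f=5, d=3: +5·0.0833333° lon, +3·0.0416667° lat → SW at lon -179.583°, lat 78.125°.
latitude 78.1250, longitude -179.5833.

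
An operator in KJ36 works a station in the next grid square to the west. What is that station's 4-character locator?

KJ26

Longitude square 3; −1 → 2.
The latitude characters are unchanged.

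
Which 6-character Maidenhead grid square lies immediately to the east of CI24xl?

Longitude subsquare x = 23; +1 → 24, wraps to 0 = a, carry into square.
Longitude square 2; +1 → 3.
The latitude characters are unchanged.

CI34al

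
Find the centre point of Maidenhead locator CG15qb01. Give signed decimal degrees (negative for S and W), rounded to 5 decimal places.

-24.95208, -136.66250

Field C=2, G=6: +2·20° lon, +6·10° lat → SW at lon -140°, lat -30°.
Square 1, 5: +1·2° lon, +5·1° lat → SW at lon -138°, lat -25°.
Subsquare q=16, b=1: +16·0.0833333° lon, +1·0.0416667° lat → SW at lon -136.667°, lat -24.9583°.
Extended square 0, 1: +0·0.00833333° lon, +1·0.00416667° lat → SW at lon -136.667°, lat -24.9542°.
Cell spans 0.00833333° lon × 0.00416667° lat. Centre is SW corner plus half of each.
latitude -24.95208, longitude -136.66250.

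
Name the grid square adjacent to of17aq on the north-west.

OF07xr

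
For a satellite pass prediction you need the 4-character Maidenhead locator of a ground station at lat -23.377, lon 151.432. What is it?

Add 180° to longitude and 90° to latitude: 331.43, 66.62.
Field: 331.43/20 → 16 → Q, 66.62/10 → 6 → G; chars QG.
Square: 11.43/2 → 5, 6.62/1 → 6; chars 56.

QG56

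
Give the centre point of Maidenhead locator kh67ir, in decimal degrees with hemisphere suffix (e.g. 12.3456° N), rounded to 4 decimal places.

12.2708° S, 32.7083° E

Field K=10, H=7: +10·20° lon, +7·10° lat → SW at lon 20°, lat -20°.
Square 6, 7: +6·2° lon, +7·1° lat → SW at lon 32°, lat -13°.
Subsquare i=8, r=17: +8·0.0833333° lon, +17·0.0416667° lat → SW at lon 32.6667°, lat -12.2917°.
Cell spans 0.0833333° lon × 0.0416667° lat. Centre is SW corner plus half of each.
latitude 12.2708° S, longitude 32.7083° E.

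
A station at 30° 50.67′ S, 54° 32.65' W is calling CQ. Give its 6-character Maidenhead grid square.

GF29rd

Shift to the Maidenhead origin (180°W, 90°S): lon 125.4558, lat 59.1555.
Field: 125.4558/20 → 6 → G, 59.1555/10 → 5 → F; chars GF.
Square: 5.4558/2 → 2, 9.1555/1 → 9; chars 29.
Subsquare: 1.4558/0.0833333 → 17 → r, 0.1555/0.0416667 → 3 → d; chars rd.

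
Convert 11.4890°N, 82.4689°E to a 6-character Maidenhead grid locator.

Offset from 180°W / 90°S: lon 262.4689°, lat 101.4890°.
Field: lon ⌊262.4689/20⌋ = 13 → N; lat ⌊101.4890/10⌋ = 10 → K.
Square: lon ⌊2.4689/2⌋ = 1; lat ⌊1.4890/1⌋ = 1.
Subsquare: lon ⌊0.4689/0.0833333⌋ = 5 → f; lat ⌊0.4890/0.0416667⌋ = 11 → l.

NK11fl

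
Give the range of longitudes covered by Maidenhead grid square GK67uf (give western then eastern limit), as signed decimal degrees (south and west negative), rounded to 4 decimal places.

-46.3333, -46.2500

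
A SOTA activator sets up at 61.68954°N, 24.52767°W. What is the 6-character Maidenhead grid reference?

HP71rq

Shift to the Maidenhead origin (180°W, 90°S): lon 155.4723, lat 151.6895.
Field: lon ⌊155.4723/20⌋ = 7 → H; lat ⌊151.6895/10⌋ = 15 → P.
Square: lon ⌊15.4723/2⌋ = 7; lat ⌊1.6895/1⌋ = 1.
Subsquare: lon ⌊1.4723/0.0833333⌋ = 17 → r; lat ⌊0.6895/0.0416667⌋ = 16 → q.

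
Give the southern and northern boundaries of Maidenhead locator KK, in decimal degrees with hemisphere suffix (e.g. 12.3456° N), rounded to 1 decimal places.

Field K=10, K=10: +10·20° lon, +10·10° lat → SW at lon 20°, lat 10°.
Cell spans 20° lon × 10° lat.
south 10.0° N, north 20.0° N.

10.0° N, 20.0° N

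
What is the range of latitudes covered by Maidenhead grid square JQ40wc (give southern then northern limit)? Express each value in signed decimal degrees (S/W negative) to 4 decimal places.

Field J=9, Q=16: +9·20° lon, +16·10° lat → SW at lon 0°, lat 70°.
Square 4, 0: +4·2° lon, +0·1° lat → SW at lon 8°, lat 70°.
Subsquare w=22, c=2: +22·0.0833333° lon, +2·0.0416667° lat → SW at lon 9.83333°, lat 70.0833°.
Cell spans 0.0833333° lon × 0.0416667° lat.
south 70.0833, north 70.1250.

70.0833, 70.1250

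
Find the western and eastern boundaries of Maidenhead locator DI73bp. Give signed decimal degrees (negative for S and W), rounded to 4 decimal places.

-105.9167, -105.8333

Field D=3, I=8: +3·20° lon, +8·10° lat → SW at lon -120°, lat -10°.
Square 7, 3: +7·2° lon, +3·1° lat → SW at lon -106°, lat -7°.
Subsquare b=1, p=15: +1·0.0833333° lon, +15·0.0416667° lat → SW at lon -105.917°, lat -6.375°.
Cell spans 0.0833333° lon × 0.0416667° lat.
west -105.9167, east -105.8333.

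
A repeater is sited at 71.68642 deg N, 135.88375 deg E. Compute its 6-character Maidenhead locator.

PQ71wq

Shift to the Maidenhead origin (180°W, 90°S): lon 315.8837, lat 161.6864.
Field: 315.8837/20 → 15 → P, 161.6864/10 → 16 → Q; chars PQ.
Square: 15.8837/2 → 7, 1.6864/1 → 1; chars 71.
Subsquare: 1.8837/0.0833333 → 22 → w, 0.6864/0.0416667 → 16 → q; chars wq.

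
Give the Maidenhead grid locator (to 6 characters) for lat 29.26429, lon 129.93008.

PL49xg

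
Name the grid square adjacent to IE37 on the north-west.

IE28

Longitude square 3; −1 → 2.
Latitude square 7; +1 → 8.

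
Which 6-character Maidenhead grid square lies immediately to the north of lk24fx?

LK25fa

Latitude subsquare x = 23; +1 → 24, wraps to 0 = a, carry into square.
Latitude square 4; +1 → 5.
The longitude characters are unchanged.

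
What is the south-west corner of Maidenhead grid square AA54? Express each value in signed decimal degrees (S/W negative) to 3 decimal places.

-86.000, -170.000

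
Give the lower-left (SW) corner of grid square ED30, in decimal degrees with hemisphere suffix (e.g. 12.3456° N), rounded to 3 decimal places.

Field E=4, D=3: +4·20° lon, +3·10° lat → SW at lon -100°, lat -60°.
Square 3, 0: +3·2° lon, +0·1° lat → SW at lon -94°, lat -60°.
latitude 60.000° S, longitude 94.000° W.

60.000° S, 94.000° W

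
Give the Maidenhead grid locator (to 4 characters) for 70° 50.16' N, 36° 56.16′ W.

Add 180° to longitude and 90° to latitude: 143.06, 160.84.
Field (20°×10°, letters A–R): 143.06/20 → 7 → H, 160.84/10 → 16 → Q; chars HQ.
Square (2°×1°, digits 0–9): 3.06/2 → 1, 0.84/1 → 0; chars 10.

HQ10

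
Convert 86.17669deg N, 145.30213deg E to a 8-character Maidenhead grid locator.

QR26pe62

Offset from 180°W / 90°S: lon 325.30213°, lat 176.17669°.
Field: lon ⌊325.30213/20⌋ = 16 → Q; lat ⌊176.17669/10⌋ = 17 → R.
Square: lon ⌊5.30213/2⌋ = 2; lat ⌊6.17669/1⌋ = 6.
Subsquare: lon ⌊1.30213/0.0833333⌋ = 15 → p; lat ⌊0.17669/0.0416667⌋ = 4 → e.
Extended square: lon ⌊0.05213/0.00833333⌋ = 6; lat ⌊0.01002/0.00416667⌋ = 2.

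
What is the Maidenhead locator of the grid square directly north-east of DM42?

Longitude square 4; +1 → 5.
Latitude square 2; +1 → 3.

DM53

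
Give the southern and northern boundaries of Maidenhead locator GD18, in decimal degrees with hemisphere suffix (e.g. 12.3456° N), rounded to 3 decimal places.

Field G=6, D=3: +6·20° lon, +3·10° lat → SW at lon -60°, lat -60°.
Square 1, 8: +1·2° lon, +8·1° lat → SW at lon -58°, lat -52°.
Cell spans 2° lon × 1° lat.
south 52.000° S, north 51.000° S.

52.000° S, 51.000° S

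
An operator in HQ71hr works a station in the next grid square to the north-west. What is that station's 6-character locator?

HQ71gs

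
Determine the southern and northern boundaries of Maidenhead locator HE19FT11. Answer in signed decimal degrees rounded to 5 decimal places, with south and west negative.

-40.20417, -40.20000

Field H=7, E=4: +7·20° lon, +4·10° lat → SW at lon -40°, lat -50°.
Square 1, 9: +1·2° lon, +9·1° lat → SW at lon -38°, lat -41°.
Subsquare f=5, t=19: +5·0.0833333° lon, +19·0.0416667° lat → SW at lon -37.5833°, lat -40.2083°.
Extended square 1, 1: +1·0.00833333° lon, +1·0.00416667° lat → SW at lon -37.575°, lat -40.2042°.
Cell spans 0.00833333° lon × 0.00416667° lat.
south -40.20417, north -40.20000.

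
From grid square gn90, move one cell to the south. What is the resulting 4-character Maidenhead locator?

GM99

Latitude square 0; −1 → -1, wraps to 9, carry into field.
Latitude field N = 13; −1 → 12 = M.
The longitude characters are unchanged.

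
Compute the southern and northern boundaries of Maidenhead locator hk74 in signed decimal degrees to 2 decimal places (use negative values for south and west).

14.00, 15.00

Field H=7, K=10: +7·20° lon, +10·10° lat → SW at lon -40°, lat 10°.
Square 7, 4: +7·2° lon, +4·1° lat → SW at lon -26°, lat 14°.
Cell spans 2° lon × 1° lat.
south 14.00, north 15.00.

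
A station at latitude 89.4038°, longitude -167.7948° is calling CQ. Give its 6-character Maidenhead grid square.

AR69cj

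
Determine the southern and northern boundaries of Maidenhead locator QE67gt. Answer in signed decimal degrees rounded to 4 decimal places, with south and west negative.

-42.2083, -42.1667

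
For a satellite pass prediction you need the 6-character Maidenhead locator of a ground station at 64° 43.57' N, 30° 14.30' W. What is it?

HP44vr

Offset from 180°W / 90°S: lon 149.7617°, lat 154.7262°.
Field (20°×10°, letters A–R): lon ⌊149.7617/20⌋ = 7 → H; lat ⌊154.7262/10⌋ = 15 → P.
Square (2°×1°, digits 0–9): lon ⌊9.7617/2⌋ = 4; lat ⌊4.7262/1⌋ = 4.
Subsquare (5′×2.5′, letters a–x): lon ⌊1.7617/0.0833333⌋ = 21 → v; lat ⌊0.7262/0.0416667⌋ = 17 → r.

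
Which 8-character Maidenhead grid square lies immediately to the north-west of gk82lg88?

Longitude extended square 8; −1 → 7.
Latitude extended square 8; +1 → 9.

GK82lg79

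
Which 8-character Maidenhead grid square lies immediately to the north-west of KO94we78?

KO94we69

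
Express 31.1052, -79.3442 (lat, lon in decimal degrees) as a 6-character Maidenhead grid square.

FM01hc

Add 180° to longitude and 90° to latitude: 100.6558, 121.1052.
Field: lon ⌊100.6558/20⌋ = 5 → F; lat ⌊121.1052/10⌋ = 12 → M.
Square: lon ⌊0.6558/2⌋ = 0; lat ⌊1.1052/1⌋ = 1.
Subsquare: lon ⌊0.6558/0.0833333⌋ = 7 → h; lat ⌊0.1052/0.0416667⌋ = 2 → c.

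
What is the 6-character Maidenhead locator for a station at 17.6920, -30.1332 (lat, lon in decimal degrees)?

Add 180° to longitude and 90° to latitude: 149.8668, 107.6920.
Field: 149.8668/20 → 7 → H, 107.6920/10 → 10 → K; chars HK.
Square: 9.8668/2 → 4, 7.6920/1 → 7; chars 47.
Subsquare: 1.8668/0.0833333 → 22 → w, 0.6920/0.0416667 → 16 → q; chars wq.

HK47wq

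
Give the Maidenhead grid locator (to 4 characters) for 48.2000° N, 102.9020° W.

DN88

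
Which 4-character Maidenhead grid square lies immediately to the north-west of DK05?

CK96

Longitude square 0; −1 → -1, wraps to 9, carry into field.
Longitude field D = 3; −1 → 2 = C.
Latitude square 5; +1 → 6.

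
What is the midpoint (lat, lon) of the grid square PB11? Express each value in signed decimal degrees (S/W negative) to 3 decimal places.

-78.500, 123.000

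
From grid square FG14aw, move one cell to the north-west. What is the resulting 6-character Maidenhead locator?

FG04xx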